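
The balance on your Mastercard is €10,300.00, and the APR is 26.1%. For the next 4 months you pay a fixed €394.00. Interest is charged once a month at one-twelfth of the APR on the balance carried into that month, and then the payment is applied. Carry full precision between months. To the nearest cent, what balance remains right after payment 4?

Monthly rate r = 26.1%/12 = 2.175% = 0.02175.
Each month: B ← B·(1+r) − €394.00.
Month 1: interest €224.03; balance after payment €10,130.02.
Month 2: interest €220.33; balance after payment €9,956.35.
Month 3: interest €216.55; balance after payment €9,778.90.
Month 4: interest €212.69; balance after payment €9,597.59.

€9,597.59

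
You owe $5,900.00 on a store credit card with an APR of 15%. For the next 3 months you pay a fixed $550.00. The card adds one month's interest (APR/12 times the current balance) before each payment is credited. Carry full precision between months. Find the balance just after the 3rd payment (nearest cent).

$4,453.32

Monthly rate r = 15%/12 = 1.25% = 0.0125.
Each month: B ← B·(1+r) − $550.00.
Month 1: interest $73.75; balance after payment $5,423.75.
Month 2: interest $67.80; balance after payment $4,941.55.
Month 3: interest $61.77; balance after payment $4,453.32.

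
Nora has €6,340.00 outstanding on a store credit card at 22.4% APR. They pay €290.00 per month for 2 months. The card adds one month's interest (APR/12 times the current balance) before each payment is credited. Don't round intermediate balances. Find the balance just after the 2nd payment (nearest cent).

€5,993.49

Monthly rate r = 22.4%/12 = 1.86667% = 0.0186667.
Each month: B ← B·(1+r) − €290.00.
Month 1: interest €118.35; balance after payment €6,168.35.
Month 2: interest €115.14; balance after payment €5,993.49.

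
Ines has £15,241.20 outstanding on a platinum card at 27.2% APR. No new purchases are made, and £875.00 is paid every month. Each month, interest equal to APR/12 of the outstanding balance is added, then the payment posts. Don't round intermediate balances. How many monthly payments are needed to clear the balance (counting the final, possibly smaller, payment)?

23 payments

Monthly rate r = 27.2%/12 = 2.26667% = 0.0226667.
Recurrence: B ← B·(1+r) − £875.00.
Month 1: interest £345.47; balance after payment £14,711.67.
Month 2: interest £333.46; balance after payment £14,170.13.
Closed form: n = −ln(1 − rB₀/P)/ln(1+r) = −ln(0.60518)/ln(1.02267) ≈ 22.407, so the balance reaches zero during payment 23.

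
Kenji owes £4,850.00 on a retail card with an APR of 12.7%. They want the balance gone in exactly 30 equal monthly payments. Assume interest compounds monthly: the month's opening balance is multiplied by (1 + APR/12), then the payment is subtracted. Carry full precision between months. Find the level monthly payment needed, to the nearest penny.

£189.53

Monthly rate r = 12.7%/12 = 1.05833% = 0.0105833.
Level-payment amortization: P = B₀·r / (1 − (1+r)^(−n)) = 4850.00·0.0105833 / (1 − 1.01058^(−30)).
Denominator 1 − (1+r)^(−30) = 0.270817807.
P = 51.3292 / 0.270817807 ≈ 189.53.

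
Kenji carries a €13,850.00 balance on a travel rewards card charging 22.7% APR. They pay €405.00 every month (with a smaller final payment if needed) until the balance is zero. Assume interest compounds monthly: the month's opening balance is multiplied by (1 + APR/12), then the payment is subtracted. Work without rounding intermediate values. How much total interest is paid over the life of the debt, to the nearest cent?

€8,648.86

Monthly rate r = 22.7%/12 = 1.89167% = 0.0189167.
Payoff takes n = ⌈−ln(1 − rB₀/P)/ln(1+r)⌉ = ⌈55.550⌉ = 56 payments; the last is €223.86.
Total paid = 55·€405.00 + €223.86 = €22,498.86.
Total interest = total paid − principal = €22,498.86 − €13,850.00 = €8,648.86.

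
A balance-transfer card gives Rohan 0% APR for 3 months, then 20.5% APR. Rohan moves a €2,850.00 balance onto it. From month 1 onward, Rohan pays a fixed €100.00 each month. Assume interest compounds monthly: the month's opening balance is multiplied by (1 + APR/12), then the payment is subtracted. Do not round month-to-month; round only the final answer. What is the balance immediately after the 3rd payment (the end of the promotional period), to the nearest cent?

€2,550.00

Promo months 1–3 at r₀ = 0%/12 = 0; months 4+ at r₁ = 20.5%/12 = 0.0170833.
After month 3 (no interest yet): B = €2,850.00 − 3·€100.00 = €2,550.00.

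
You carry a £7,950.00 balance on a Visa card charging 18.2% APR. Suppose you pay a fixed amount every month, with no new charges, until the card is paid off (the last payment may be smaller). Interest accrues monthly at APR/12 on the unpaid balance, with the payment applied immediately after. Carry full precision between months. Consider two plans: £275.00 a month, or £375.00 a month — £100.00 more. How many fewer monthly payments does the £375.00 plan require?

Monthly rate r = 18.2%/12 = 1.51667% = 0.0151667.
At £275.00/mo: n = ⌈−ln(1 − rB₀/P)/ln(1+r)⌉ = 39 payments (last £92.83); total interest = total paid − £7,950.00 = £2,592.83.
At £375.00/mo: 26 payments (last £289.48); total interest £1,714.48.
Payments saved = 39 − 26 = 13.

13 fewer payments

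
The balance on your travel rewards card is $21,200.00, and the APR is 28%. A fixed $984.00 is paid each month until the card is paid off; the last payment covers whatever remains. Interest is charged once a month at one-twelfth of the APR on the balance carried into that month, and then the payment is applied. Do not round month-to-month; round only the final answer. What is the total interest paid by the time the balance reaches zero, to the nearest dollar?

$8,605

Monthly rate r = 28%/12 = 2.33333% = 0.0233333.
Payoff takes n = ⌈−ln(1 − rB₀/P)/ln(1+r)⌉ = ⌈30.287⌉ = 31 payments; the last is $284.91.
Total paid = 30·$984.00 + $284.91 = $29,804.91.
Total interest = total paid − principal = $29,804.91 − $21,200.00 = $8,604.91.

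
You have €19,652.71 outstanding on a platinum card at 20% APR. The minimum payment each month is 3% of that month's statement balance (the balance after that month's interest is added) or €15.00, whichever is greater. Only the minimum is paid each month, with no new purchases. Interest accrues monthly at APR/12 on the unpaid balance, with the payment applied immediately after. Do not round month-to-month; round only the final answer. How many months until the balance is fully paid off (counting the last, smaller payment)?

Monthly rate r = 20%/12 = 1.66667% = 0.0166667.
While 3% of the post-interest balance exceeds €15.00, each month B ← (B·(1+r))·(1 − 0.03), i.e. B shrinks by the factor (1+r)·0.97 = 0.98617.
This holds for months 1–265. Entering month 266 the balance is €490.07; 3% of the post-interest balance is now below €15.00, so the flat €15.00 minimum applies from here.
From month 266 a fixed €15.00 at rate r clears €490.07 in 48 more payments. Total: 265 + 48 = 313 months.

313 months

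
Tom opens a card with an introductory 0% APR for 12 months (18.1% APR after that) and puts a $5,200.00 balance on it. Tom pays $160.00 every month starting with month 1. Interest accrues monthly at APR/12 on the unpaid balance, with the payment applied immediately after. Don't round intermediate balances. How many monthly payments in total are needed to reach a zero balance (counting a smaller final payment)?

Promo months 1–12 at r₀ = 0%/12 = 0; months 13+ at r₁ = 18.1%/12 = 0.0150833.
After month 12 (no interest yet): B = $5,200.00 − 12·$160.00 = $3,280.00.
Then at r₁ with $160.00/mo: n₂ = −ln(1 − r₁·B/P)/ln(1+r₁) ≈ 24.71 → 25 more payments.

37 months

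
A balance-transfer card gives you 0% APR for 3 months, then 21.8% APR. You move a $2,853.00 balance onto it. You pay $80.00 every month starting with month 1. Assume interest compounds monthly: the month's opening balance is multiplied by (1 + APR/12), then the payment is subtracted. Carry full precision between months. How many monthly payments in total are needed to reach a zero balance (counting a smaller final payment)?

Promo months 1–3 at r₀ = 0%/12 = 0; months 4+ at r₁ = 21.8%/12 = 0.0181667.
After month 3 (no interest yet): B = $2,853.00 − 3·$80.00 = $2,613.00.
Then at r₁ with $80.00/mo: n₂ = −ln(1 − r₁·B/P)/ln(1+r₁) ≈ 49.98 → 50 more payments.

53 months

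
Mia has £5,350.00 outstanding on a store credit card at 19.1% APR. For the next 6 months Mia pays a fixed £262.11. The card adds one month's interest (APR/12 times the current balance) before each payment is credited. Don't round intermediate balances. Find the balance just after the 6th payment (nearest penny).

£4,245.11

Monthly rate r = 19.1%/12 = 1.59167% = 0.0159167.
Each month: B ← B·(1+r) − £262.11.
Month 1: interest £85.15; balance after payment £5,173.04.
Month 2: interest £82.34; balance after payment £4,993.27.
Month 3: interest £79.48; balance after payment £4,810.64.
Month 4: interest £76.57; balance after payment £4,625.10.
Month 5: interest £73.62; balance after payment £4,436.60.
Month 6: interest £70.62; balance after payment £4,245.11.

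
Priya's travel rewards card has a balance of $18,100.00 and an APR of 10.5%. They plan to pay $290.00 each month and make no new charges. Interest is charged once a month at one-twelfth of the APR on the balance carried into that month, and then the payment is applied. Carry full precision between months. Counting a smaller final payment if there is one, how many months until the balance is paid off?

91 payments

Monthly rate r = 10.5%/12 = 0.875% = 0.00875.
Recurrence: B ← B·(1+r) − $290.00.
Month 1: interest $158.38; balance after payment $17,968.38.
Month 2: interest $157.22; balance after payment $17,835.60.
Closed form: n = −ln(1 − rB₀/P)/ln(1+r) = −ln(0.45388)/ln(1.00875) ≈ 90.671, so the balance reaches zero during payment 91.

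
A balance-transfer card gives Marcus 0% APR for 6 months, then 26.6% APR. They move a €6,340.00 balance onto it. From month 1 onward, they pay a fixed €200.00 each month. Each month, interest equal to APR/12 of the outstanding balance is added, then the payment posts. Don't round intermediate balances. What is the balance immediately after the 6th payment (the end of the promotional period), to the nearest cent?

€5,140.00

Promo months 1–6 at r₀ = 0%/12 = 0; months 7+ at r₁ = 26.6%/12 = 0.0221667.
After month 6 (no interest yet): B = €6,340.00 − 6·€200.00 = €5,140.00.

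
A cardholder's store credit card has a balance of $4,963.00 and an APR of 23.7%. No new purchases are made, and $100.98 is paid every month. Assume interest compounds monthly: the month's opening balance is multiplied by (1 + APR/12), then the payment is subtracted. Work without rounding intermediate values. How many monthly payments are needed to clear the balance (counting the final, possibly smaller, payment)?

Monthly rate r = 23.7%/12 = 1.975% = 0.01975.
Recurrence: B ← B·(1+r) − $100.98.
Month 1: interest $98.02; balance after payment $4,960.04.
Month 2: interest $97.96; balance after payment $4,957.02.
Closed form: n = −ln(1 − rB₀/P)/ln(1+r) = −ln(0.02932)/ln(1.01975) ≈ 180.467, so the balance reaches zero during payment 181.

181 payments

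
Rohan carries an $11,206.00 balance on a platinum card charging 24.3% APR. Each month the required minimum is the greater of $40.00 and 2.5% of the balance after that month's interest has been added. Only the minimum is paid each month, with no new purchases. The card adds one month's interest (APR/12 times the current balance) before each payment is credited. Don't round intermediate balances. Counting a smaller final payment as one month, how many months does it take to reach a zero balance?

Monthly rate r = 24.3%/12 = 2.025% = 0.02025.
While 2.5% of the post-interest balance exceeds $40.00, each month B ← (B·(1+r))·(1 − 0.025), i.e. B shrinks by the factor (1+r)·0.975 = 0.99474.
This holds for months 1–374. Entering month 375 the balance is $1,561.16; 2.5% of the post-interest balance is now below $40.00, so the flat $40.00 minimum applies from here.
From month 375 a fixed $40.00 at rate r clears $1,561.16 in 78 more payments. Total: 374 + 78 = 452 months.

452 months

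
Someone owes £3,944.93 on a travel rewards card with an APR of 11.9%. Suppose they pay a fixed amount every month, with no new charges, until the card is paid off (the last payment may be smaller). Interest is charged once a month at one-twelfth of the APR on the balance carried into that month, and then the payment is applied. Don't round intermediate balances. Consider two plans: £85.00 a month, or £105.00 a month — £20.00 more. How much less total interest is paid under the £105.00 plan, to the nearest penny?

£351.64

Monthly rate r = 11.9%/12 = 0.991667% = 0.00991667.
At £85.00/mo: n = ⌈−ln(1 − rB₀/P)/ln(1+r)⌉ = 63 payments (last £41.70); total interest = total paid − £3,944.93 = £1,366.77.
At £105.00/mo: 48 payments (last £25.06); total interest £1,015.13.
Interest saved = £1,366.77 − £1,015.13 = £351.64.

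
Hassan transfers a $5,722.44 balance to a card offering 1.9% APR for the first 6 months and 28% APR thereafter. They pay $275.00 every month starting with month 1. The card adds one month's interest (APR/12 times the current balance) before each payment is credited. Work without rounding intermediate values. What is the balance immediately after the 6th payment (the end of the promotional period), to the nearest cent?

$4,120.47

Promo months 1–6 at r₀ = 1.9%/12 = 0.00158333; months 7+ at r₁ = 28%/12 = 0.0233333.
After month 6: iterate B ← B·(1+r₀) − $275.00 for 6 months → $4,120.47.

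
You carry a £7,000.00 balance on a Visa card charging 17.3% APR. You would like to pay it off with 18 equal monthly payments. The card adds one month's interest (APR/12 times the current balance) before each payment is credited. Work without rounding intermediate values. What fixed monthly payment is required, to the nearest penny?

£444.31

Monthly rate r = 17.3%/12 = 1.44167% = 0.0144167.
Level-payment amortization: P = B₀·r / (1 − (1+r)^(−n)) = 7000.00·0.0144167 / (1 − 1.01442^(−18)).
Denominator 1 − (1+r)^(−18) = 0.227132166.
P = 100.917 / 0.227132166 ≈ 444.31.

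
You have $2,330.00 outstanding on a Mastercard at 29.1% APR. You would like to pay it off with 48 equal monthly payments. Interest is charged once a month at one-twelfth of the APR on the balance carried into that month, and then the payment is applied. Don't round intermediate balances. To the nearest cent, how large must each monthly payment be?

$82.68

Monthly rate r = 29.1%/12 = 2.425% = 0.02425.
Level-payment amortization: P = B₀·r / (1 − (1+r)^(−n)) = 2330.00·0.02425 / (1 − 1.02425^(−48)).
Denominator 1 − (1+r)^(−48) = 0.683398248.
P = 56.5025 / 0.683398248 ≈ 82.68.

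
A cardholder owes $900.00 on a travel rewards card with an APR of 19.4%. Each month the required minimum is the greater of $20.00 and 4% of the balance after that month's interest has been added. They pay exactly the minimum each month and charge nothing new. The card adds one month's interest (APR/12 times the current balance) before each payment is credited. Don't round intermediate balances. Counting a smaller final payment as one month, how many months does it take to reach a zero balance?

Monthly rate r = 19.4%/12 = 1.61667% = 0.0161667.
While 4% of the post-interest balance exceeds $20.00, each month B ← (B·(1+r))·(1 − 0.04), i.e. B shrinks by the factor (1+r)·0.96 = 0.97552.
This holds for months 1–25. Entering month 26 the balance is $484.34; 4% of the post-interest balance is now below $20.00, so the flat $20.00 minimum applies from here.
From month 26 a fixed $20.00 at rate r clears $484.34 in 31 more payments. Total: 25 + 31 = 56 months.

56 months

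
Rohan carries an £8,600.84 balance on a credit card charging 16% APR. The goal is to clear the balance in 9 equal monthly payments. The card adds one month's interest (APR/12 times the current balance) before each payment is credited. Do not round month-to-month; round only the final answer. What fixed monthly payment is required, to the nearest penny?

Monthly rate r = 16%/12 = 1.33333% = 0.0133333.
Level-payment amortization: P = B₀·r / (1 − (1+r)^(−n)) = 8600.84·0.0133333 / (1 − 1.01333^(−9)).
Denominator 1 − (1+r)^(−9) = 0.112375993.
P = 114.678 / 0.112375993 ≈ 1020.48.

£1,020.48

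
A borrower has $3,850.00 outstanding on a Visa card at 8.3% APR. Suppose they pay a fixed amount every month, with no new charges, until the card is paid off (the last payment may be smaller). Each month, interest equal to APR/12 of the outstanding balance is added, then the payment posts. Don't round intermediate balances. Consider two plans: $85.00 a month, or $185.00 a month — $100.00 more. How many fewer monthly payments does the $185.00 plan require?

32 fewer payments

Monthly rate r = 8.3%/12 = 0.691667% = 0.00691667.
At $85.00/mo: n = ⌈−ln(1 − rB₀/P)/ln(1+r)⌉ = 55 payments (last $44.72); total interest = total paid − $3,850.00 = $784.72.
At $185.00/mo: 23 payments (last $101.44); total interest $321.44.
Payments saved = 55 − 23 = 32.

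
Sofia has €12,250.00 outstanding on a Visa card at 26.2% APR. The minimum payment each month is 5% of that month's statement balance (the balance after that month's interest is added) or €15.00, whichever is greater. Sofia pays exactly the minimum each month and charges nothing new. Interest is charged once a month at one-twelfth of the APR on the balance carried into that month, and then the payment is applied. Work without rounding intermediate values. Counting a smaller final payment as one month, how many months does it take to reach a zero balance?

152 months

Monthly rate r = 26.2%/12 = 2.18333% = 0.0218333.
While 5% of the post-interest balance exceeds €15.00, each month B ← (B·(1+r))·(1 − 0.05), i.e. B shrinks by the factor (1+r)·0.95 = 0.97074.
This holds for months 1–126. Entering month 127 the balance is €290.54; 5% of the post-interest balance is now below €15.00, so the flat €15.00 minimum applies from here.
From month 127 a fixed €15.00 at rate r clears €290.54 in 26 more payments. Total: 126 + 26 = 152 months.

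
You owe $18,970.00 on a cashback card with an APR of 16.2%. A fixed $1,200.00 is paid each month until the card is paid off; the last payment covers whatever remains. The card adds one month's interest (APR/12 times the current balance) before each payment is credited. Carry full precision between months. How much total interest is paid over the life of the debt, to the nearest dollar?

$2,512

Monthly rate r = 16.2%/12 = 1.35% = 0.0135.
Payoff takes n = ⌈−ln(1 − rB₀/P)/ln(1+r)⌉ = ⌈17.901⌉ = 18 payments; the last is $1,082.32.
Total paid = 17·$1,200.00 + $1,082.32 = $21,482.32.
Total interest = total paid − principal = $21,482.32 − $18,970.00 = $2,512.32.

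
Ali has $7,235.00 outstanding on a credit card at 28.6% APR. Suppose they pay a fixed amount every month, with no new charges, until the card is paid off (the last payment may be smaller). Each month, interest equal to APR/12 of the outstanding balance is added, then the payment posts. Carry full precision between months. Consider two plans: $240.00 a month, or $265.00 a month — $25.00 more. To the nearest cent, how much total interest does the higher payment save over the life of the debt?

$1,081.47

Monthly rate r = 28.6%/12 = 2.38333% = 0.0238333.
At $240.00/mo: n = ⌈−ln(1 − rB₀/P)/ln(1+r)⌉ = 54 payments (last $195.94); total interest = total paid − $7,235.00 = $5,680.94.
At $265.00/mo: 45 payments (last $174.47); total interest $4,599.47.
Interest saved = $5,680.94 − $4,599.47 = $1,081.47.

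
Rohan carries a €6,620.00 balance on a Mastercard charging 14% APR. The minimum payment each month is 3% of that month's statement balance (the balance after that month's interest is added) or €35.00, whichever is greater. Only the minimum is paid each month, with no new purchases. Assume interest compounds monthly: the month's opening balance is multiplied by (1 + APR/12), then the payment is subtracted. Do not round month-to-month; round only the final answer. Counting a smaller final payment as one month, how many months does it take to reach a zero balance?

Monthly rate r = 14%/12 = 1.16667% = 0.0116667.
While 3% of the post-interest balance exceeds €35.00, each month B ← (B·(1+r))·(1 − 0.03), i.e. B shrinks by the factor (1+r)·0.97 = 0.98132.
This holds for months 1–93. Entering month 94 the balance is €1,145.81; 3% of the post-interest balance is now below €35.00, so the flat €35.00 minimum applies from here.
From month 94 a fixed €35.00 at rate r clears €1,145.81 in 42 more payments. Total: 93 + 42 = 135 months.

135 months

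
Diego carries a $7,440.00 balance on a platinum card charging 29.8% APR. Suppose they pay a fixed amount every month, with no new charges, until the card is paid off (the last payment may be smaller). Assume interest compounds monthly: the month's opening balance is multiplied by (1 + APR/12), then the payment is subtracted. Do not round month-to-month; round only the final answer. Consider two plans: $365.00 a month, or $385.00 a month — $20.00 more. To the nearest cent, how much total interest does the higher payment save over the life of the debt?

Monthly rate r = 29.8%/12 = 2.48333% = 0.0248333.
At $365.00/mo: n = ⌈−ln(1 − rB₀/P)/ln(1+r)⌉ = 29 payments (last $280.07); total interest = total paid − $7,440.00 = $3,060.07.
At $385.00/mo: 27 payments (last $251.36); total interest $2,821.36.
Interest saved = $3,060.07 − $2,821.36 = $238.71.

$238.71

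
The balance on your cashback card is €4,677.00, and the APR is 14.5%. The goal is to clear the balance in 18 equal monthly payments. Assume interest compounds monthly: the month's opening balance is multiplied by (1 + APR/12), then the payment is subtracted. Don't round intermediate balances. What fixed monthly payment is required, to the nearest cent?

Monthly rate r = 14.5%/12 = 1.20833% = 0.0120833.
Level-payment amortization: P = B₀·r / (1 − (1+r)^(−n)) = 4677.00·0.0120833 / (1 − 1.01208^(−18)).
Denominator 1 − (1+r)^(−18) = 0.194422952.
P = 56.5138 / 0.194422952 ≈ 290.67.

€290.67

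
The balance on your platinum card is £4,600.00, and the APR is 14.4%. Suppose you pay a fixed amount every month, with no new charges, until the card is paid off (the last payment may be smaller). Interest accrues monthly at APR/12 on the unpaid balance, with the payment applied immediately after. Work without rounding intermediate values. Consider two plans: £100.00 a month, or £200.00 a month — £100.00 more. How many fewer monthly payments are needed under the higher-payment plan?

Monthly rate r = 14.4%/12 = 1.2% = 0.012.
At £100.00/mo: n = ⌈−ln(1 − rB₀/P)/ln(1+r)⌉ = 68 payments (last £31.55); total interest = total paid − £4,600.00 = £2,131.55.
At £200.00/mo: 28 payments (last £15.05); total interest £815.05.
Payments saved = 68 − 28 = 40.

40 fewer payments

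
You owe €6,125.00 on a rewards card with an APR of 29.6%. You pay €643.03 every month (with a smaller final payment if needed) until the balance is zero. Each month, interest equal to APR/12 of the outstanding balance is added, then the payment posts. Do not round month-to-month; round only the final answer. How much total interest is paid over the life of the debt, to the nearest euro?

Monthly rate r = 29.6%/12 = 2.46667% = 0.0246667.
Payoff takes n = ⌈−ln(1 − rB₀/P)/ln(1+r)⌉ = ⌈10.991⌉ = 11 payments; the last is €637.30.
Total paid = 10·€643.03 + €637.30 = €7,067.60.
Total interest = total paid − principal = €7,067.60 − €6,125.00 = €942.60.

€943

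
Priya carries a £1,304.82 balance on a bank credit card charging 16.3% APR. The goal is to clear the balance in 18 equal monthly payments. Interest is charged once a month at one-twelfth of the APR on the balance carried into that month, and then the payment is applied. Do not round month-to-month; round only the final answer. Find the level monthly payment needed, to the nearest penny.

£82.20

Monthly rate r = 16.3%/12 = 1.35833% = 0.0135833.
Level-payment amortization: P = B₀·r / (1 − (1+r)^(−n)) = 1304.82·0.0135833 / (1 − 1.01358^(−18)).
Denominator 1 − (1+r)^(−18) = 0.215614228.
P = 17.7238 / 0.215614228 ≈ 82.20.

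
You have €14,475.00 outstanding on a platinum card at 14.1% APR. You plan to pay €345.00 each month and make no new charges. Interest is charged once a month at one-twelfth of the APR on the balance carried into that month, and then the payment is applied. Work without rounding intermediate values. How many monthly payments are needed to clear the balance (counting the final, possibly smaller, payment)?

59 months

Monthly rate r = 14.1%/12 = 1.175% = 0.01175.
Recurrence: B ← B·(1+r) − €345.00.
Month 1: interest €170.08; balance after payment €14,300.08.
Month 2: interest €168.03; balance after payment €14,123.11.
Closed form: n = −ln(1 − rB₀/P)/ln(1+r) = −ln(0.50701)/ln(1.01175) ≈ 58.145, so the balance reaches zero during payment 59.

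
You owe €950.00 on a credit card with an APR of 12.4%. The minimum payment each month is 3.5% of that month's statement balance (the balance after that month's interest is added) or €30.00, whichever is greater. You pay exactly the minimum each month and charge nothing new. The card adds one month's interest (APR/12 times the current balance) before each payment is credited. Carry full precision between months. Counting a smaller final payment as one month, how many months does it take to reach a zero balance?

39 months

Monthly rate r = 12.4%/12 = 1.03333% = 0.0103333.
While 3.5% of the post-interest balance exceeds €30.00, each month B ← (B·(1+r))·(1 − 0.035), i.e. B shrinks by the factor (1+r)·0.965 = 0.97497.
This holds for months 1–5. Entering month 6 the balance is €836.92; 3.5% of the post-interest balance is now below €30.00, so the flat €30.00 minimum applies from here.
From month 6 a fixed €30.00 at rate r clears €836.92 in 34 more payments. Total: 5 + 34 = 39 months.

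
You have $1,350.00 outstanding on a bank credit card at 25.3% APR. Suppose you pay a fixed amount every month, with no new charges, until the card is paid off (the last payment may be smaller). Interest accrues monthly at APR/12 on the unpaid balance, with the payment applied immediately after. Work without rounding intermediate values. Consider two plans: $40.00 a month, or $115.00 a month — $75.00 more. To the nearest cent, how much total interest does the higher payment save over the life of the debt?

Monthly rate r = 25.3%/12 = 2.10833% = 0.0210833.
At $40.00/mo: n = ⌈−ln(1 − rB₀/P)/ln(1+r)⌉ = 60 payments (last $23.67); total interest = total paid − $1,350.00 = $1,033.67.
At $115.00/mo: 14 payments (last $72.60); total interest $217.60.
Interest saved = $1,033.67 − $217.60 = $816.07.

$816.07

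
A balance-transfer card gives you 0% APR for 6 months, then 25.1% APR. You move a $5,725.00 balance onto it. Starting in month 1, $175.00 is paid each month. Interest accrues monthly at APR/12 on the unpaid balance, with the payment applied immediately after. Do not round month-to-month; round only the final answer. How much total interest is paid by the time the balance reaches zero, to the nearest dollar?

$2,242

Promo months 1–6 at r₀ = 0%/12 = 0; months 7+ at r₁ = 25.1%/12 = 0.0209167.
After month 6 (no interest yet): B = $5,725.00 − 6·$175.00 = $4,675.00.
Then at r₁ with $175.00/mo: n₂ = −ln(1 − r₁·B/P)/ln(1+r₁) ≈ 39.52 → 40 more payments.
Total paid = 45·$175.00 + $92.28 = $7,967.28; interest = $7,967.28 − $5,725.00 = $2,242.28.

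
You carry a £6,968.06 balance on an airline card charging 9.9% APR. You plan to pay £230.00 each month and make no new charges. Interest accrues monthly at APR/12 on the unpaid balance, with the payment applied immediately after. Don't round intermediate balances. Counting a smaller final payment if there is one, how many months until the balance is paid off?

36 months

Monthly rate r = 9.9%/12 = 0.825% = 0.00825.
Recurrence: B ← B·(1+r) − £230.00.
Month 1: interest £57.49; balance after payment £6,795.55.
Month 2: interest £56.06; balance after payment £6,621.61.
Closed form: n = −ln(1 − rB₀/P)/ln(1+r) = −ln(0.75006)/ln(1.00825) ≈ 35.005, so the balance reaches zero during payment 36.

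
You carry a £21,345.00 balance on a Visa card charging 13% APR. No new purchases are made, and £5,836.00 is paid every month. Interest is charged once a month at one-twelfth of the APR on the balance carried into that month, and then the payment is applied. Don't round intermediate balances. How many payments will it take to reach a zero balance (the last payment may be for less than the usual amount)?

Monthly rate r = 13%/12 = 1.08333% = 0.0108333.
Recurrence: B ← B·(1+r) − £5,836.00.
Month 1: interest £231.24; balance after payment £15,740.24.
Month 2: interest £170.52; balance after payment £10,074.76.
Month 3: interest £109.14; balance after payment £4,347.90.
Month 4: interest £47.10; balance after payment £0.00.

4 payments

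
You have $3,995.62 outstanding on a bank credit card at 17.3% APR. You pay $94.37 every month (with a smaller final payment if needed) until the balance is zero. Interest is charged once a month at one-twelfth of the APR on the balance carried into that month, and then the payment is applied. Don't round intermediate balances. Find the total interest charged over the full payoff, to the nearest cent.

Monthly rate r = 17.3%/12 = 1.44167% = 0.0144167.
Payoff takes n = ⌈−ln(1 − rB₀/P)/ln(1+r)⌉ = ⌈65.855⌉ = 66 payments; the last is $80.81.
Total paid = 65·$94.37 + $80.81 = $6,214.86.
Total interest = total paid − principal = $6,214.86 − $3,995.62 = $2,219.24.

$2,219.24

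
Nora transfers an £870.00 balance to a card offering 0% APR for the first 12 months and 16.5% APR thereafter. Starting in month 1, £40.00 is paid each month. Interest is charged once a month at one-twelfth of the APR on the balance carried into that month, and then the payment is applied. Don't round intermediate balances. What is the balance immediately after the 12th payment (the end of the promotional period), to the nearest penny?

£390.00

Promo months 1–12 at r₀ = 0%/12 = 0; months 13+ at r₁ = 16.5%/12 = 0.01375.
After month 12 (no interest yet): B = £870.00 − 12·£40.00 = £390.00.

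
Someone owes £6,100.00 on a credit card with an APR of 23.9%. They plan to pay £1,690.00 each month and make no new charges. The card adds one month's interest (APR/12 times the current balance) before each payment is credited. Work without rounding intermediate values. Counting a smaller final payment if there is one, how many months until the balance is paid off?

Monthly rate r = 23.9%/12 = 1.99167% = 0.0199167.
Recurrence: B ← B·(1+r) − £1,690.00.
Month 1: interest £121.49; balance after payment £4,531.49.
Month 2: interest £90.25; balance after payment £2,931.74.
Month 3: interest £58.39; balance after payment £1,300.13.
Month 4: interest £25.89; balance after payment £0.00.

4 months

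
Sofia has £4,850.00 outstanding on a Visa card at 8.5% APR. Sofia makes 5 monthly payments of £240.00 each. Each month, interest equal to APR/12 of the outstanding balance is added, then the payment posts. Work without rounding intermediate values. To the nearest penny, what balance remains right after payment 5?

£3,807.10

Monthly rate r = 8.5%/12 = 0.708333% = 0.00708333.
Each month: B ← B·(1+r) − £240.00.
Month 1: interest £34.35; balance after payment £4,644.35.
Month 2: interest £32.90; balance after payment £4,437.25.
Month 3: interest £31.43; balance after payment £4,228.68.
Month 4: interest £29.95; balance after payment £4,018.64.
Month 5: interest £28.47; balance after payment £3,807.10.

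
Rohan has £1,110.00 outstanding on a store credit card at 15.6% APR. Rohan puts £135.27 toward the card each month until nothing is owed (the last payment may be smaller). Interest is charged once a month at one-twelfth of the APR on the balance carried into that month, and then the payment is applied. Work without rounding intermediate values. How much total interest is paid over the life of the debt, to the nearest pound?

£72

Monthly rate r = 15.6%/12 = 1.3% = 0.013.
Payoff takes n = ⌈−ln(1 − rB₀/P)/ln(1+r)⌉ = ⌈8.734⌉ = 9 payments; the last is £99.41.
Total paid = 8·£135.27 + £99.41 = £1,181.57.
Total interest = total paid − principal = £1,181.57 − £1,110.00 = £71.57.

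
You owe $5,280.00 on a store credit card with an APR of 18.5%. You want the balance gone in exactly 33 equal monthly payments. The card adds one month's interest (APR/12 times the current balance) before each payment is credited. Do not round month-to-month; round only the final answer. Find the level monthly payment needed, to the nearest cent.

$205.34

Monthly rate r = 18.5%/12 = 1.54167% = 0.0154167.
Level-payment amortization: P = B₀·r / (1 − (1+r)^(−n)) = 5280.00·0.0154167 / (1 − 1.01542^(−33)).
Denominator 1 − (1+r)^(−33) = 0.396414896.
P = 81.4 / 0.396414896 ≈ 205.34.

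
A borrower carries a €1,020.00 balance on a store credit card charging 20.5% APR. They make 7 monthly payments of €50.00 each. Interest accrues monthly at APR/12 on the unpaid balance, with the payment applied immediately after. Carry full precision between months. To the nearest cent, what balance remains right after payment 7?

Monthly rate r = 20.5%/12 = 1.70833% = 0.0170833.
Each month: B ← B·(1+r) − €50.00.
Month 1: interest €17.43; balance after payment €987.42.
Month 2: interest €16.87; balance after payment €954.29.
Month 3: interest €16.30; balance after payment €920.60.
Month 4: interest €15.73; balance after payment €886.32.
Month 5: interest €15.14; balance after payment €851.46.
Month 6: interest €14.55; balance after payment €816.01.
Month 7: interest €13.94; balance after payment €779.95.

€779.95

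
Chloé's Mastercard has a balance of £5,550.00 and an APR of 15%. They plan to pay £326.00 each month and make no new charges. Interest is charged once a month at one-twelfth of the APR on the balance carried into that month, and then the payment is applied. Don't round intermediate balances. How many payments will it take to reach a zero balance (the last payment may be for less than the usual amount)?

20 payments

Monthly rate r = 15%/12 = 1.25% = 0.0125.
Recurrence: B ← B·(1+r) − £326.00.
Month 1: interest £69.38; balance after payment £5,293.38.
Month 2: interest £66.17; balance after payment £5,033.54.
Closed form: n = −ln(1 − rB₀/P)/ln(1+r) = −ln(0.78719)/ln(1.0125) ≈ 19.262, so the balance reaches zero during payment 20.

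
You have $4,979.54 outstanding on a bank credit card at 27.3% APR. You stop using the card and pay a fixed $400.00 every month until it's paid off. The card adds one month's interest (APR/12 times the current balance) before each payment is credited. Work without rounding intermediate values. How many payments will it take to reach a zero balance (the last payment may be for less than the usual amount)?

Monthly rate r = 27.3%/12 = 2.275% = 0.02275.
Recurrence: B ← B·(1+r) − $400.00.
Month 1: interest $113.28; balance after payment $4,692.82.
Month 2: interest $106.76; balance after payment $4,399.59.
Closed form: n = −ln(1 − rB₀/P)/ln(1+r) = −ln(0.71679)/ln(1.02275) ≈ 14.802, so the balance reaches zero during payment 15.

15 months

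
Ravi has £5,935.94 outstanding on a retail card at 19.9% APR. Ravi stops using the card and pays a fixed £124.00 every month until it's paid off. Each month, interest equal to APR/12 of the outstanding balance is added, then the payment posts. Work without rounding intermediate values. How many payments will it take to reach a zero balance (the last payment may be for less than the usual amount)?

97 payments

Monthly rate r = 19.9%/12 = 1.65833% = 0.0165833.
Recurrence: B ← B·(1+r) − £124.00.
Month 1: interest £98.44; balance after payment £5,910.38.
Month 2: interest £98.01; balance after payment £5,884.39.
Closed form: n = −ln(1 − rB₀/P)/ln(1+r) = −ln(0.20615)/ln(1.01658) ≈ 96.013, so the balance reaches zero during payment 97.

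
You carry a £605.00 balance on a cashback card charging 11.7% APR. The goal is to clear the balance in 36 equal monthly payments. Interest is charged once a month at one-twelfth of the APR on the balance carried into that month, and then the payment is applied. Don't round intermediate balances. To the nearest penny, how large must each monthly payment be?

Monthly rate r = 11.7%/12 = 0.975% = 0.00975.
Level-payment amortization: P = B₀·r / (1 − (1+r)^(−n)) = 605.00·0.00975 / (1 − 1.00975^(−36)).
Denominator 1 − (1+r)^(−36) = 0.294818397.
P = 5.89875 / 0.294818397 ≈ 20.01.

£20.01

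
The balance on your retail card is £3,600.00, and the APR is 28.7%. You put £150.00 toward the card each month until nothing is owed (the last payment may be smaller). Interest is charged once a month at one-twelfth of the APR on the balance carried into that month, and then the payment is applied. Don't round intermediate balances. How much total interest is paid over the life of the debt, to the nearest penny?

£1,815.72

Monthly rate r = 28.7%/12 = 2.39167% = 0.0239167.
Payoff takes n = ⌈−ln(1 − rB₀/P)/ln(1+r)⌉ = ⌈36.104⌉ = 37 payments; the last is £15.72.
Total paid = 36·£150.00 + £15.72 = £5,415.72.
Total interest = total paid − principal = £5,415.72 − £3,600.00 = £1,815.72.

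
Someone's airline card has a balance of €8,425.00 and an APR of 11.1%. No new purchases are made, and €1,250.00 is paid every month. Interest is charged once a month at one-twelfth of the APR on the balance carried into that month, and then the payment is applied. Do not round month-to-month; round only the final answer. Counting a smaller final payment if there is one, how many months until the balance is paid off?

Monthly rate r = 11.1%/12 = 0.925% = 0.00925.
Recurrence: B ← B·(1+r) − €1,250.00.
Month 1: interest €77.93; balance after payment €7,252.93.
Month 2: interest €67.09; balance after payment €6,070.02.
Closed form: n = −ln(1 − rB₀/P)/ln(1+r) = −ln(0.93766)/ln(1.00925) ≈ 6.991, so the balance reaches zero during payment 7.

7 payments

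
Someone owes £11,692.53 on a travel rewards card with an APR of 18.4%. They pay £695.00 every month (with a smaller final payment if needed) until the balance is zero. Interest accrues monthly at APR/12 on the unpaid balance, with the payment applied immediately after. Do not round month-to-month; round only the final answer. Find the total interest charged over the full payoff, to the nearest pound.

£1,936

Monthly rate r = 18.4%/12 = 1.53333% = 0.0153333.
Payoff takes n = ⌈−ln(1 − rB₀/P)/ln(1+r)⌉ = ⌈19.607⌉ = 20 payments; the last is £423.10.
Total paid = 19·£695.00 + £423.10 = £13,628.10.
Total interest = total paid − principal = £13,628.10 − £11,692.53 = £1,935.57.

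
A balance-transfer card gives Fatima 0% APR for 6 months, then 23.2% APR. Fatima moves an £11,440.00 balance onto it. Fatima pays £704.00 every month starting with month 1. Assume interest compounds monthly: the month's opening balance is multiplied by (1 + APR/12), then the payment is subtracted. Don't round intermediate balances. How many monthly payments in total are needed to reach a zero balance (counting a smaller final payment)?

18 months

Promo months 1–6 at r₀ = 0%/12 = 0; months 7+ at r₁ = 23.2%/12 = 0.0193333.
After month 6 (no interest yet): B = £11,440.00 − 6·£704.00 = £7,216.00.
Then at r₁ with £704.00/mo: n₂ = −ln(1 − r₁·B/P)/ln(1+r₁) ≈ 11.53 → 12 more payments.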